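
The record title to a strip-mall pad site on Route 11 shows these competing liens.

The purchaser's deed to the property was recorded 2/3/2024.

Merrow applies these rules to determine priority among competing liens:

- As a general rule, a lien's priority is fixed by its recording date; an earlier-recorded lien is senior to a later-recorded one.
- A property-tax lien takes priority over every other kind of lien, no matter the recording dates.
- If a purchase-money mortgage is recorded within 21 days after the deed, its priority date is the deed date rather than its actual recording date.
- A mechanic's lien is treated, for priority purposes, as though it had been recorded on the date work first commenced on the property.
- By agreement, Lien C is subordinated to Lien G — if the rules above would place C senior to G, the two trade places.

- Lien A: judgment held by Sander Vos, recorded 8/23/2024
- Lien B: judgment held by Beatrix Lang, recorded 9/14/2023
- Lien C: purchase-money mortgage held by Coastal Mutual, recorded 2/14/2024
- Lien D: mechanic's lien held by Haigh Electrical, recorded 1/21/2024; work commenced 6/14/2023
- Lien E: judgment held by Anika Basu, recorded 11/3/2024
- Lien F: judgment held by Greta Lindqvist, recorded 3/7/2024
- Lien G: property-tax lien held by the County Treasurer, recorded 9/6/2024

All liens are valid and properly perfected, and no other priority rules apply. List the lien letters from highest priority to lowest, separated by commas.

G, D, B, C, F, A, E

Effective dates: C relates back to the deed date 2/3/2024; D relates back to 6/14/2023 (work commenced).
As a property-tax lien, G is senior to every other lien.
The other liens, earliest effective date first: D (6/14/2023), B (9/14/2023), C (2/3/2024), F (3/7/2024), A (8/23/2024), E (11/3/2024).
C already ranks below G; the subordination has no effect.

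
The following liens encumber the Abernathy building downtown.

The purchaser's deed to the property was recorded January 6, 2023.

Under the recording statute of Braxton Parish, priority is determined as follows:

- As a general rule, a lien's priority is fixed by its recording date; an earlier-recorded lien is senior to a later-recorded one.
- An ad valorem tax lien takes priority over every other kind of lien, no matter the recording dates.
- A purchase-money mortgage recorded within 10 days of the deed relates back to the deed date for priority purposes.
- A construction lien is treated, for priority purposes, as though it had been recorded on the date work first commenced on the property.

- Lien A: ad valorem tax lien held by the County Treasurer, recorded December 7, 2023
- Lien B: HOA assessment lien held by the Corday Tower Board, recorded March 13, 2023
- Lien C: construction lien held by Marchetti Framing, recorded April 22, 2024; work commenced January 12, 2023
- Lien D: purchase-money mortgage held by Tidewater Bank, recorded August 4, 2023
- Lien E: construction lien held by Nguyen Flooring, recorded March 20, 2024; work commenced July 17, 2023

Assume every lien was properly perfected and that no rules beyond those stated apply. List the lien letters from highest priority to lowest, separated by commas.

A, C, B, E, D

First, effective dates: C's effective date is January 12, 2023, when work began; D missed the 10-day window (210 days after the deed), so its recording date stands; E is treated as recorded July 17, 2023, the work-commencement date.
As an ad valorem tax lien, A is senior to every other lien.
Among the remaining liens, by effective date: C (January 12, 2023), B (March 13, 2023), E (July 17, 2023), D (August 4, 2023).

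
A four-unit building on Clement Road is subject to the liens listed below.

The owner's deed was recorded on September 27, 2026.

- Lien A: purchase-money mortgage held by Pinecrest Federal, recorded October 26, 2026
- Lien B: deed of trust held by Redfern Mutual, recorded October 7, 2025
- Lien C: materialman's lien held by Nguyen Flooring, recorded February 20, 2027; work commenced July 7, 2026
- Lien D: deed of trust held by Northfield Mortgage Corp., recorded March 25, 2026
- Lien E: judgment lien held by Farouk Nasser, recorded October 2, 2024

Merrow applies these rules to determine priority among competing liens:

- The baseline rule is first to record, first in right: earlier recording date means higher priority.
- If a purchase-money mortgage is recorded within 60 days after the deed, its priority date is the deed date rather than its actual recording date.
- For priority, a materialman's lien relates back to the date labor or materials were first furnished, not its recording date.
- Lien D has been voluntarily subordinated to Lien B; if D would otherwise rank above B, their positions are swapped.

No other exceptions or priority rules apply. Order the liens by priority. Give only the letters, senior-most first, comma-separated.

Effective dates after the stated exceptions: A's effective date is the deed date, September 27, 2026; C relates back to July 7, 2026 (work commenced).
Sorted by effective date: E (October 2, 2024), B (October 7, 2025), D (March 25, 2026), C (July 7, 2026), A (September 27, 2026).
D is already junior to B, so the subordination agreement changes nothing.

E, B, D, C, A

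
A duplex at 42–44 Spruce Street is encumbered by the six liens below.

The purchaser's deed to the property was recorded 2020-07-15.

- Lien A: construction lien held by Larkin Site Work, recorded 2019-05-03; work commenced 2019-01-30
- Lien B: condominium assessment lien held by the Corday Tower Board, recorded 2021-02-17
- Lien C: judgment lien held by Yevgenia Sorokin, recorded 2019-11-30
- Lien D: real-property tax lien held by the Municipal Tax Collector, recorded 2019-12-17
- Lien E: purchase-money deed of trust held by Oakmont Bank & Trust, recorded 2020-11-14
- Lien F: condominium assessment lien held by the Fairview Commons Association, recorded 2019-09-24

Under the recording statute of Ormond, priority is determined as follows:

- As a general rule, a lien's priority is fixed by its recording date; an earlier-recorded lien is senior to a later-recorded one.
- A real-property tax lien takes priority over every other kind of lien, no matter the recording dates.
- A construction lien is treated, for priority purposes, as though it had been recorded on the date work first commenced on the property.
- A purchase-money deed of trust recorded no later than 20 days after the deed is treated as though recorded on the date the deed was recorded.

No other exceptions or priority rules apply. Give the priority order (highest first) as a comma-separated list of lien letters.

D, A, F, C, E, B

First, effective dates: A's effective date is 2019-01-30, when work began; E was recorded 122 days after the deed, outside the 20-day window, so it keeps its recording date.
As a real-property tax lien, D is senior to every other lien.
The other liens, earliest effective date first: A (2019-01-30), F (2019-09-24), C (2019-11-30), E (2020-11-14), B (2021-02-17).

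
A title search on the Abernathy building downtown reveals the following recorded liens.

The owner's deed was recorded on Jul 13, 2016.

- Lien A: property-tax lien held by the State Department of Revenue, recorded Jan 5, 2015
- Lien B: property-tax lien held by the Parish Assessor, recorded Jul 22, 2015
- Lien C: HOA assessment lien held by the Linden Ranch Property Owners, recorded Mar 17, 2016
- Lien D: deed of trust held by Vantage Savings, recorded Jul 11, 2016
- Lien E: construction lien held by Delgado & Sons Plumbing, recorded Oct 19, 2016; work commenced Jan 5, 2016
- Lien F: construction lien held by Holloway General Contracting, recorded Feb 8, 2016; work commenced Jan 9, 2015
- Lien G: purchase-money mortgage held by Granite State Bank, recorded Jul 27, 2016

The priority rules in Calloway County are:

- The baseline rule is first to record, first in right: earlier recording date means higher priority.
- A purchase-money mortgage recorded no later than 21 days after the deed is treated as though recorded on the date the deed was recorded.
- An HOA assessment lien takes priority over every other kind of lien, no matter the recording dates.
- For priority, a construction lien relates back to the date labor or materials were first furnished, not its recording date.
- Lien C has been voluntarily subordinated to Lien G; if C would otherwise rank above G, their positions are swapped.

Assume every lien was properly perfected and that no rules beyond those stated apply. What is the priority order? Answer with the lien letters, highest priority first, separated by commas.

First, effective dates: E's effective date is Jan 5, 2016, when work began; F's effective date is Jan 9, 2015, when work began; G relates back to the deed date Jul 13, 2016.
C is an HOA assessment lien, so it outranks all other liens regardless of date.
Ordering the rest by effective date: A (Jan 5, 2015), F (Jan 9, 2015), B (Jul 22, 2015), E (Jan 5, 2016), D (Jul 11, 2016), G (Jul 13, 2016).
Because C would otherwise rank above G, the subordination swaps them.

G, A, F, B, E, D, C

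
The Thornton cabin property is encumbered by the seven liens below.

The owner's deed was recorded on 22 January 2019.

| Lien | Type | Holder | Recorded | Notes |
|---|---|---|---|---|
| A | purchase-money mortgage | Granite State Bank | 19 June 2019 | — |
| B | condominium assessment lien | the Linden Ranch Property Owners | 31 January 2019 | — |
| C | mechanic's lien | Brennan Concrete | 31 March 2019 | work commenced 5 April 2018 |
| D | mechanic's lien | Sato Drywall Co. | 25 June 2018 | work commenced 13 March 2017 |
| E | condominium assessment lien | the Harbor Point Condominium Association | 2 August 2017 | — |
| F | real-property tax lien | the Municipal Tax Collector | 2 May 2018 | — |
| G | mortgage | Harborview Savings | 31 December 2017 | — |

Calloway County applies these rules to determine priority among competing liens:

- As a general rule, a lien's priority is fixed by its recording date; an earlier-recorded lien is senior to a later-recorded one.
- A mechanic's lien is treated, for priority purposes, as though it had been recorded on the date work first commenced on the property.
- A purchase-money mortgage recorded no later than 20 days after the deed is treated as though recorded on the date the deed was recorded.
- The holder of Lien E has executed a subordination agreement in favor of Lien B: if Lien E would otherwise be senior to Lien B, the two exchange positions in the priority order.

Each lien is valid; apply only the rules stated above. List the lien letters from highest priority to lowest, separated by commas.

Effective dates after the stated exceptions: A was recorded 148 days after the deed, outside the 20-day window, so it keeps its recording date; C's effective date is 5 April 2018, when work began; D is treated as recorded 13 March 2017, the work-commencement date.
By effective date, earliest first: D (13 March 2017), E (2 August 2017), G (31 December 2017), C (5 April 2018), F (2 May 2018), B (31 January 2019), A (19 June 2019).
Because E would otherwise rank above B, the subordination swaps them.

D, B, G, C, F, E, A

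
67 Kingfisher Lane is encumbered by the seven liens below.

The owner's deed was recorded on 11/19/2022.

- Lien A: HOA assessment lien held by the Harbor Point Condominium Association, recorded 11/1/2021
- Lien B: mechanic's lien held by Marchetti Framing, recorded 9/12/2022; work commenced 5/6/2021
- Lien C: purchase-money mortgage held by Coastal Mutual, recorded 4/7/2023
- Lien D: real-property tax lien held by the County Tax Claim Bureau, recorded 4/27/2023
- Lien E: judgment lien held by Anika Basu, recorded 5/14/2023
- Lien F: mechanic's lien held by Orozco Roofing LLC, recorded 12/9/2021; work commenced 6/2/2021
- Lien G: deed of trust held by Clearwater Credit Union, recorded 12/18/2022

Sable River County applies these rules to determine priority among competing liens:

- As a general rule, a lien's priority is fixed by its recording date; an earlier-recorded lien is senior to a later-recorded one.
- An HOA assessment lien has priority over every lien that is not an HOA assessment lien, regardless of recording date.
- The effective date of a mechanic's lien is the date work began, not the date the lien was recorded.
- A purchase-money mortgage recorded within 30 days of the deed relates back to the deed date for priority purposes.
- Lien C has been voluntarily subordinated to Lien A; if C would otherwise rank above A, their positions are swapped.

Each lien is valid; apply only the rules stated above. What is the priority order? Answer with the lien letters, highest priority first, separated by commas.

A, B, F, G, C, D, E

Adjusting effective dates: B is treated as recorded 5/6/2021, the work-commencement date; C was recorded 139 days after the deed — beyond 30 days — so no relation-back applies; F's effective date is 6/2/2021, when work began.
As an HOA assessment lien, A is senior to every other lien.
Among the remaining liens, by effective date: B (5/6/2021), F (6/2/2021), G (12/18/2022), C (4/7/2023), D (4/27/2023), E (5/14/2023).
C is already junior to A, so the subordination agreement changes nothing.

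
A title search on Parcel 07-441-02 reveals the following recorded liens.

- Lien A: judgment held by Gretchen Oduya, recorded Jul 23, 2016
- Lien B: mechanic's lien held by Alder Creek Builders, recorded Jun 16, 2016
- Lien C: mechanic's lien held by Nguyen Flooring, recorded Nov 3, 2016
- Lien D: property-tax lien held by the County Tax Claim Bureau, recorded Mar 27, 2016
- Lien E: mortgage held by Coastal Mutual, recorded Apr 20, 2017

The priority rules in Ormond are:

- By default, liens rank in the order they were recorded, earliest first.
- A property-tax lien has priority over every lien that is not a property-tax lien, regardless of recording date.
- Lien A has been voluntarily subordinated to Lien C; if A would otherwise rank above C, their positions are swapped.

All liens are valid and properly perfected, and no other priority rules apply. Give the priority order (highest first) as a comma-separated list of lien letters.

D is a property-tax lien and takes priority over every other lien.
The other liens, earliest effective date first: B (Jun 16, 2016), A (Jul 23, 2016), C (Nov 3, 2016), E (Apr 20, 2017).
A is senior to C before the subordination, so the two trade places.

D, B, C, A, E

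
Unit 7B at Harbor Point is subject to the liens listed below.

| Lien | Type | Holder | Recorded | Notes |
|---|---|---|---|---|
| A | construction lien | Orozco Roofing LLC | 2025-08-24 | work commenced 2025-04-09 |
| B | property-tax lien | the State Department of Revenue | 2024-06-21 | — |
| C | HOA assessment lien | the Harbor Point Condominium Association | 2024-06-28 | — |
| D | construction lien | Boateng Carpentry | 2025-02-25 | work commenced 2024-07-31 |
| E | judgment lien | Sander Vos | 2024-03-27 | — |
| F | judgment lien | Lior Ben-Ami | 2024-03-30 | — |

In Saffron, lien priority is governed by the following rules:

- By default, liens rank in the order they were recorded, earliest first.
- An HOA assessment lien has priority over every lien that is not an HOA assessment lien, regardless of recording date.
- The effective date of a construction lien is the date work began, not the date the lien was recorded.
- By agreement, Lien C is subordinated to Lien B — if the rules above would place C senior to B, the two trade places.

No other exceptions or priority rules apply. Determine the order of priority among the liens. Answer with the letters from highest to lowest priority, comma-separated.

First, effective dates: A relates back to 2025-04-09 (work commenced); D is treated as recorded 2024-07-31, the work-commencement date.
As an HOA assessment lien, C is senior to every other lien.
Ordering the rest by effective date: E (2024-03-27), F (2024-03-30), B (2024-06-21), D (2024-07-31), A (2025-04-09).
C is senior to B before the subordination, so the two trade places.

B, E, F, C, D, A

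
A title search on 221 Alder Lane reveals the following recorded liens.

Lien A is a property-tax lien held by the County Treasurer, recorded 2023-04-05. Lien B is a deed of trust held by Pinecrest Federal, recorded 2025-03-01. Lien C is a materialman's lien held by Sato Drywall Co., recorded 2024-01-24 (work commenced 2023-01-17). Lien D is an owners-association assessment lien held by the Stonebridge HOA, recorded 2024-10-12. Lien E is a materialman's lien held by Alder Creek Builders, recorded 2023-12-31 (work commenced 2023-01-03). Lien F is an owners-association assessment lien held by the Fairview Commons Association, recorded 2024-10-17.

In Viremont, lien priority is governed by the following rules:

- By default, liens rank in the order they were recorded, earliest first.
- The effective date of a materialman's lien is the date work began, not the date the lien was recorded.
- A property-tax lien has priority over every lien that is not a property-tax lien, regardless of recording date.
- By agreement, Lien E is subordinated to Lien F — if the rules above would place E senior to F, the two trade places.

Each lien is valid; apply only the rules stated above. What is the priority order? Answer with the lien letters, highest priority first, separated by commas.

Effective dates after the stated exceptions: C relates back to 2023-01-17 (work commenced); E relates back to 2023-01-03 (work commenced).
A, as a property-tax lien, has superpriority and ranks first.
Among the remaining liens, by effective date: E (2023-01-03), C (2023-01-17), D (2024-10-12), F (2024-10-17), B (2025-03-01).
E is senior to F before the subordination, so the two trade places.

A, F, C, D, E, B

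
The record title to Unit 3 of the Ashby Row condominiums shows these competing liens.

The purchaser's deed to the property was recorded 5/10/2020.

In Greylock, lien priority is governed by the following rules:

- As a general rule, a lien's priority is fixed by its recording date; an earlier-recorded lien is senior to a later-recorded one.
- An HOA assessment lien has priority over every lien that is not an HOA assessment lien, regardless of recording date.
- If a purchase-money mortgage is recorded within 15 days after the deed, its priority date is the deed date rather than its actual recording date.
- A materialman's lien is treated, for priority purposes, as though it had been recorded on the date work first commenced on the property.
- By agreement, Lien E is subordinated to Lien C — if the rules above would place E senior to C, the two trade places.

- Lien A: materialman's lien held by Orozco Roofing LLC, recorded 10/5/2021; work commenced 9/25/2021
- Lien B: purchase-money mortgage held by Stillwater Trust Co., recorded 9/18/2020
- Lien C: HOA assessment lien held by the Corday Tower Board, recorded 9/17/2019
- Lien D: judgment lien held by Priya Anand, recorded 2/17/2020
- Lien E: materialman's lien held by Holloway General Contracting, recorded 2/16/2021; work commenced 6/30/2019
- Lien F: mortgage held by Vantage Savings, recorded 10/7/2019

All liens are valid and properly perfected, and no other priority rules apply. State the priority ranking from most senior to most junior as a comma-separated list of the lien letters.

Effective dates after the stated exceptions: A is treated as recorded 9/25/2021, the work-commencement date; B was recorded 131 days after the deed, outside the 15-day window, so it keeps its recording date; E is treated as recorded 6/30/2019, the work-commencement date.
C, as an HOA assessment lien, has superpriority and ranks first.
Among the remaining liens, by effective date: E (6/30/2019), F (10/7/2019), D (2/17/2020), B (9/18/2020), A (9/25/2021).
E is already junior to C, so the subordination agreement changes nothing.

C, E, F, D, B, A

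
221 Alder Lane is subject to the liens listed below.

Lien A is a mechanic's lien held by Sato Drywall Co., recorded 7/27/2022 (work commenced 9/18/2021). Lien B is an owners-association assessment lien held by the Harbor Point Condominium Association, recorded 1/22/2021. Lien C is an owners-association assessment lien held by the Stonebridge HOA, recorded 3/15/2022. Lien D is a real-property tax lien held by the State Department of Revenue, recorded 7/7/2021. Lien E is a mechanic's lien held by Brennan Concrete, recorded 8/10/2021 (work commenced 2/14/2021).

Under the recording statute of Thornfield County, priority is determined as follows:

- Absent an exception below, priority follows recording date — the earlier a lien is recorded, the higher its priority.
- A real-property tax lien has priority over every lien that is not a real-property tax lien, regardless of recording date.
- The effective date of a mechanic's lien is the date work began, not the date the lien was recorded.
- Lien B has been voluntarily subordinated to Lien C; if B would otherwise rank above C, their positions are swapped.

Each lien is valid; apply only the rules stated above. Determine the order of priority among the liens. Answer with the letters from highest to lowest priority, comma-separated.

Effective dates after the stated exceptions: A relates back to 9/18/2021 (work commenced); E relates back to 2/14/2021 (work commenced).
As a real-property tax lien, D is senior to every other lien.
Among the remaining liens, by effective date: B (1/22/2021), E (2/14/2021), A (9/18/2021), C (3/15/2022).
The subordination applies — B was senior to C — so B and C swap.

D, C, E, A, B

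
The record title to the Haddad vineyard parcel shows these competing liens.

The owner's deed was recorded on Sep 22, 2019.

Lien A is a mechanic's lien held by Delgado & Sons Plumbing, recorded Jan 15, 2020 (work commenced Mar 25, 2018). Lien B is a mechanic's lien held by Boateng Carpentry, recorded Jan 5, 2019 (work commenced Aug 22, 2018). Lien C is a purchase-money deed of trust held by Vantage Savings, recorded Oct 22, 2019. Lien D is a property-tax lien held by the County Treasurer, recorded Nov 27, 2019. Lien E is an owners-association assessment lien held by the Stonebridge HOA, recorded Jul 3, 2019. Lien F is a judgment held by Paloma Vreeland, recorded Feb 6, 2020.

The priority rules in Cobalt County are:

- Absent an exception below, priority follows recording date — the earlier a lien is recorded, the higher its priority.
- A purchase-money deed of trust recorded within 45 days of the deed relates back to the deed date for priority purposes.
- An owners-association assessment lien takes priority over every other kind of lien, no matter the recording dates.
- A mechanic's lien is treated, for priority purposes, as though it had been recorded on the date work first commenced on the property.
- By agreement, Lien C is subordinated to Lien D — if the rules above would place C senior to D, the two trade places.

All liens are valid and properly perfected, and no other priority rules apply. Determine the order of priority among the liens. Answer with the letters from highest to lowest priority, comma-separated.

E, A, B, D, C, F

First, effective dates: A is treated as recorded Mar 25, 2018, the work-commencement date; B's effective date is Aug 22, 2018, when work began; C was recorded within the 45-day window, so its effective date is the deed date Sep 22, 2019.
As an owners-association assessment lien, E is senior to every other lien.
Ordering the rest by effective date: A (Mar 25, 2018), B (Aug 22, 2018), C (Sep 22, 2019), D (Nov 27, 2019), F (Feb 6, 2020).
C would otherwise be senior to D, so under the subordination agreement C and D exchange positions.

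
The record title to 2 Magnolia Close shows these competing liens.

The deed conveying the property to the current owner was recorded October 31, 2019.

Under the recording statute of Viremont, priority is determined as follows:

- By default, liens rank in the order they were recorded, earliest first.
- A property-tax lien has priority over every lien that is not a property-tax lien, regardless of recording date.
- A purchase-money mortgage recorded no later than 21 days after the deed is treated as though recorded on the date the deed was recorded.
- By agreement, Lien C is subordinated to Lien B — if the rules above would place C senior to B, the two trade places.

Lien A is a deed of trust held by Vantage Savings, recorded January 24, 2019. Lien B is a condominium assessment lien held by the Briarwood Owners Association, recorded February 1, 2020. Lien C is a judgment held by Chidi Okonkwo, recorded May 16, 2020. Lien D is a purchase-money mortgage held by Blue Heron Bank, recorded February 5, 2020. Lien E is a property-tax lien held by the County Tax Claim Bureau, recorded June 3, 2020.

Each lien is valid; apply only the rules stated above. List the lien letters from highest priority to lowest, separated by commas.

E, A, B, D, C

First, effective dates: D was recorded 97 days after the deed — beyond 21 days — so no relation-back applies.
E is a property-tax lien, so it outranks all other liens regardless of date.
The other liens, earliest effective date first: A (January 24, 2019), B (February 1, 2020), D (February 5, 2020), C (May 16, 2020).
C is already junior to B, so the subordination agreement changes nothing.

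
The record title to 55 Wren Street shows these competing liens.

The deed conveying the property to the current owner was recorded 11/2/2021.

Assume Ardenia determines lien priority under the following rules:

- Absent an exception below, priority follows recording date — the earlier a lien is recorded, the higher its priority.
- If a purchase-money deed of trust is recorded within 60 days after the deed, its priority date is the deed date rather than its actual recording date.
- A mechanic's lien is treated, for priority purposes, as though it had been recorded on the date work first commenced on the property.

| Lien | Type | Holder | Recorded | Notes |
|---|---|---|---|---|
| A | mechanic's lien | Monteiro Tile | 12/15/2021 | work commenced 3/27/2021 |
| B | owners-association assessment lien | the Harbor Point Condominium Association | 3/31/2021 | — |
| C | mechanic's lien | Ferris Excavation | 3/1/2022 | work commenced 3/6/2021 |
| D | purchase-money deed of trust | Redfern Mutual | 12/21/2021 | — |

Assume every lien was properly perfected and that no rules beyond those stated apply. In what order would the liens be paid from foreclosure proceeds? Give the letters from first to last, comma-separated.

Adjusting effective dates: A's effective date is 3/27/2021, when work began; C relates back to 3/6/2021 (work commenced); D relates back to the deed date 11/2/2021.
Ordering by effective date: C (3/6/2021), A (3/27/2021), B (3/31/2021), D (11/2/2021).

C, A, B, D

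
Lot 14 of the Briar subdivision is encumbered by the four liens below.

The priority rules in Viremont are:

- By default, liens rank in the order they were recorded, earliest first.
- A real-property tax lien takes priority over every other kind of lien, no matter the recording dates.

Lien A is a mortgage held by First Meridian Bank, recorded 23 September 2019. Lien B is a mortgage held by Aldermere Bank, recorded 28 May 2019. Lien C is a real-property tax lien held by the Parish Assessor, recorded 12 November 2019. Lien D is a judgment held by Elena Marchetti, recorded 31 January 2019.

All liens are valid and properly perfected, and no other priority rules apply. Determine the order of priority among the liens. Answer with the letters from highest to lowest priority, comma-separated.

C, D, B, A

As a real-property tax lien, C is senior to every other lien.
Among the remaining liens, by effective date: D (31 January 2019), B (28 May 2019), A (23 September 2019).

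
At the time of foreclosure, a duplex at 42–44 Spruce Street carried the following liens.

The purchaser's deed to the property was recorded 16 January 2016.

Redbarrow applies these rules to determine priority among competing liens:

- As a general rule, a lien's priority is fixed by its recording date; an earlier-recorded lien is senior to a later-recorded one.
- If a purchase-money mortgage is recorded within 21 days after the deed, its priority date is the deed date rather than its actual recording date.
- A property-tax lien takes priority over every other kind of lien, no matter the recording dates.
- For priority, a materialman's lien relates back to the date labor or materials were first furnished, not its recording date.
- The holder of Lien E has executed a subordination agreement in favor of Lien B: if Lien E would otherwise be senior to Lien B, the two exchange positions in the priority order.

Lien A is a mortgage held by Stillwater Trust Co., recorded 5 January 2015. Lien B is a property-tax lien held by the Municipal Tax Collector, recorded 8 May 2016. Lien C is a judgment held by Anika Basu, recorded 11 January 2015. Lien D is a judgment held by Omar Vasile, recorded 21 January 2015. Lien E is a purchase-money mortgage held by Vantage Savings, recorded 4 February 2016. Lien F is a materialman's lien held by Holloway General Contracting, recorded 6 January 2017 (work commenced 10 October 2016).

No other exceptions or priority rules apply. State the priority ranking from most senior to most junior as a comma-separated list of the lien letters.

B, A, C, D, E, F

First, effective dates: E was recorded within the 21-day window, so its effective date is the deed date 16 January 2016; F's effective date is 10 October 2016, when work began.
B is a property-tax lien and takes priority over every other lien.
Remaining liens by effective date: A (5 January 2015), C (11 January 2015), D (21 January 2015), E (16 January 2016), F (10 October 2016).
E is already junior to B, so the subordination agreement changes nothing.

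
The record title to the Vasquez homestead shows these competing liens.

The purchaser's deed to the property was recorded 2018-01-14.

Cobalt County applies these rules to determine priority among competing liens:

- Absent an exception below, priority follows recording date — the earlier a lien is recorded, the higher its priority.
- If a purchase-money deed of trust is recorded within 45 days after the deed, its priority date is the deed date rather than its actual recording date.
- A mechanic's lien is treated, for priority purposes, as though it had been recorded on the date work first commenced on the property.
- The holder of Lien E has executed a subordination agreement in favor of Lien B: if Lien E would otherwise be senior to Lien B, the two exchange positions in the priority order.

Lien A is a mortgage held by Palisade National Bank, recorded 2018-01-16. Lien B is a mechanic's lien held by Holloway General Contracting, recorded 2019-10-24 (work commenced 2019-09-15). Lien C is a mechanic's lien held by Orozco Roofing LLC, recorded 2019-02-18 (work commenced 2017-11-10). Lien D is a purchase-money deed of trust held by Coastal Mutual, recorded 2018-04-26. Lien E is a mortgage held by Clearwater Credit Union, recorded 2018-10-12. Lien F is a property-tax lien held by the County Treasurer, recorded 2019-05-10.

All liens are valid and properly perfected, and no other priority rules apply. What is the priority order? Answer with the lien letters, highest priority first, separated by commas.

C, A, D, B, F, E

Effective dates: B's effective date is 2019-09-15, when work began; C is treated as recorded 2017-11-10, the work-commencement date; D was recorded 102 days after the deed — beyond 45 days — so no relation-back applies.
By effective date, earliest first: C (2017-11-10), A (2018-01-16), D (2018-04-26), E (2018-10-12), F (2019-05-10), B (2019-09-15).
E would otherwise be senior to B, so under the subordination agreement E and B exchange positions.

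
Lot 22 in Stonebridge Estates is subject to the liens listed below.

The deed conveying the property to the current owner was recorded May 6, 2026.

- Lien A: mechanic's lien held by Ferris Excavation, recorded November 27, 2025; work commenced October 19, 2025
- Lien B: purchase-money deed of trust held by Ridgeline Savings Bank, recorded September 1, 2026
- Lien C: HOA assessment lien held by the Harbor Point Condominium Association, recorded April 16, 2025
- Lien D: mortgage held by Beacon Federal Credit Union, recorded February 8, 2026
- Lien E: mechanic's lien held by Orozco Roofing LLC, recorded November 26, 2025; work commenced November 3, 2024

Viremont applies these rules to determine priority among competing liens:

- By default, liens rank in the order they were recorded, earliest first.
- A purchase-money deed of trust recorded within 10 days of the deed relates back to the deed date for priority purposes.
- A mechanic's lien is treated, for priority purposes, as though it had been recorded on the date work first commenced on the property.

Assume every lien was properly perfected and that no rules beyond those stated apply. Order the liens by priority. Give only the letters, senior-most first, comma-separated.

First, effective dates: A relates back to October 19, 2025 (work commenced); B was recorded 118 days after the deed, outside the 10-day window, so it keeps its recording date; E's effective date is November 3, 2024, when work began.
By effective date: E (November 3, 2024), C (April 16, 2025), A (October 19, 2025), D (February 8, 2026), B (September 1, 2026).

E, C, A, D, B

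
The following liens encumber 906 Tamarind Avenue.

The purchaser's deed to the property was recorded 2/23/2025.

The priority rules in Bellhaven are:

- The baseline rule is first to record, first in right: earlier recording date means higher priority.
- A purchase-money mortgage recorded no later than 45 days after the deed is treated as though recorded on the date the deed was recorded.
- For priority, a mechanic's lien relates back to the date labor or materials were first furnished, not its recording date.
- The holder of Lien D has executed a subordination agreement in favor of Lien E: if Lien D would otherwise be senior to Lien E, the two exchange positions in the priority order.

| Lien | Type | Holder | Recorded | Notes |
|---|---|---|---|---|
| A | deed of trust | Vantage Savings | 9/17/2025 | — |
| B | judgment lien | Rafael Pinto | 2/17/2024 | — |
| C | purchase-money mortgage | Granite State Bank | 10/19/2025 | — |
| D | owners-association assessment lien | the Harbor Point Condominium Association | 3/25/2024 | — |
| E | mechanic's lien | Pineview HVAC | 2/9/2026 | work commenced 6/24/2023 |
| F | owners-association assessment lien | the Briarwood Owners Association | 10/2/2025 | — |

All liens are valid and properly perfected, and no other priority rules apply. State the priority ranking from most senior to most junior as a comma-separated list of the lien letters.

Effective dates after the stated exceptions: C was recorded 238 days after the deed — beyond 45 days — so no relation-back applies; E is treated as recorded 6/24/2023, the work-commencement date.
By effective date, earliest first: E (6/24/2023), B (2/17/2024), D (3/25/2024), A (9/17/2025), F (10/2/2025), C (10/19/2025).
D already ranks below E; the subordination has no effect.

E, B, D, A, F, C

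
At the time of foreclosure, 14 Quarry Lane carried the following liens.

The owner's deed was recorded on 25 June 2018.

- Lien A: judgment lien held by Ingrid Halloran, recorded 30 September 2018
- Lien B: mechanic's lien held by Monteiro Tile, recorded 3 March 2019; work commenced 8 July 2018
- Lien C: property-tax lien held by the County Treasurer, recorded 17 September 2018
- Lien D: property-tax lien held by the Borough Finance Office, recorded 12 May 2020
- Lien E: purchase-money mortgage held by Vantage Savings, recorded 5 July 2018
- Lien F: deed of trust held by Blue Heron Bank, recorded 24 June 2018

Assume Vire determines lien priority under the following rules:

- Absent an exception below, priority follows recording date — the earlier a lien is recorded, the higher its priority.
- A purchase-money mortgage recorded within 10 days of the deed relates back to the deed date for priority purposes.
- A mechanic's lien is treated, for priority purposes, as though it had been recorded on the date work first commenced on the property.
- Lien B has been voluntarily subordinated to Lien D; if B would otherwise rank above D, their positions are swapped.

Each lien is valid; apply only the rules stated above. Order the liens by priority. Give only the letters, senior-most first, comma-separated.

Adjusting effective dates: B relates back to 8 July 2018 (work commenced); E relates back to the deed date 25 June 2018.
Sorted by effective date: F (24 June 2018), E (25 June 2018), B (8 July 2018), C (17 September 2018), A (30 September 2018), D (12 May 2020).
Because B would otherwise rank above D, the subordination swaps them.

F, E, D, C, A, B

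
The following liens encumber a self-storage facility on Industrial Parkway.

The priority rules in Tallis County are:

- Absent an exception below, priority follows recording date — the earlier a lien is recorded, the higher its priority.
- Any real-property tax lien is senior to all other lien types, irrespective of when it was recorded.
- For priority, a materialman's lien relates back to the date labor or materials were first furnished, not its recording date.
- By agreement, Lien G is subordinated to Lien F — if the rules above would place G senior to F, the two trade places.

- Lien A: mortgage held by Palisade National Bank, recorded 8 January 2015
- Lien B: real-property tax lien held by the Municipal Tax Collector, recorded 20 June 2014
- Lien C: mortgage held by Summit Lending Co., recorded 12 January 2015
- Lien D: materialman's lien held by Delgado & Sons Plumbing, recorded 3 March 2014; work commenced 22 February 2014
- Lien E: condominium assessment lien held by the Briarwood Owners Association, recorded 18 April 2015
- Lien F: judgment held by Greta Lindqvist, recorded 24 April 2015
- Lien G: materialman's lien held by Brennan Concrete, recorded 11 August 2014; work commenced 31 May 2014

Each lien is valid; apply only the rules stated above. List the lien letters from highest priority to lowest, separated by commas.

B, D, F, A, C, E, G

Adjusting effective dates: D is treated as recorded 22 February 2014, the work-commencement date; G's effective date is 31 May 2014, when work began.
B, as a real-property tax lien, has superpriority and ranks first.
Ordering the rest by effective date: D (22 February 2014), G (31 May 2014), A (8 January 2015), C (12 January 2015), E (18 April 2015), F (24 April 2015).
G would otherwise be senior to F, so under the subordination agreement G and F exchange positions.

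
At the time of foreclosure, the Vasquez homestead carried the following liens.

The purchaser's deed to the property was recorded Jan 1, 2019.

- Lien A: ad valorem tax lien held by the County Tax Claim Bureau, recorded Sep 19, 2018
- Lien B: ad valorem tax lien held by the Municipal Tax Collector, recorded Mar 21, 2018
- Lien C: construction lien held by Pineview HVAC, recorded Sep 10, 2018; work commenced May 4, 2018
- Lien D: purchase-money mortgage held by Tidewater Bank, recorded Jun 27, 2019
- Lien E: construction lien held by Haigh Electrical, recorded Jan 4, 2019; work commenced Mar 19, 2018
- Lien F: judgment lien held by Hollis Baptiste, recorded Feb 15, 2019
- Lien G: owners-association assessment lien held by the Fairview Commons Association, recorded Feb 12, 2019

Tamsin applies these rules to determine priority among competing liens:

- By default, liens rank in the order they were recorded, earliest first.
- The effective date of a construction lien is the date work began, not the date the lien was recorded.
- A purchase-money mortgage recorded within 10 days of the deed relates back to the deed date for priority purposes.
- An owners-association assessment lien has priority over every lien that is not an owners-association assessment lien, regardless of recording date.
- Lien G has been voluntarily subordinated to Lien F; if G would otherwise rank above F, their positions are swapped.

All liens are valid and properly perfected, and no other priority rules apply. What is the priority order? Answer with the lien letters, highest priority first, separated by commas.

Effective dates after the stated exceptions: C's effective date is May 4, 2018, when work began; D was recorded 177 days after the deed — beyond 10 days — so no relation-back applies; E's effective date is Mar 19, 2018, when work began.
G is an owners-association assessment lien, so it outranks all other liens regardless of date.
Ordering the rest by effective date: E (Mar 19, 2018), B (Mar 21, 2018), C (May 4, 2018), A (Sep 19, 2018), F (Feb 15, 2019), D (Jun 27, 2019).
G is senior to F before the subordination, so the two trade places.

F, E, B, C, A, G, D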